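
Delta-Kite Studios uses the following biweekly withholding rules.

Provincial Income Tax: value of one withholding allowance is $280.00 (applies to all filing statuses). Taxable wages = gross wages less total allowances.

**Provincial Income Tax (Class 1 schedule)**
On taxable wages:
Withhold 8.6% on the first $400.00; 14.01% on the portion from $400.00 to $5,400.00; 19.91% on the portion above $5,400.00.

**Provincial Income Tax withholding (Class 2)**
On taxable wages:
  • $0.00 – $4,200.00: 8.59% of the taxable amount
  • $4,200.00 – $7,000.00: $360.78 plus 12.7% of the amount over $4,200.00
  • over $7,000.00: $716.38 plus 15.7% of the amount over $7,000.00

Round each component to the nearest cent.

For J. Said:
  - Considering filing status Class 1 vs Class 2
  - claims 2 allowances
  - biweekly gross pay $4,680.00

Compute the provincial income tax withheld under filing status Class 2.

Provincial Income Tax (Class 2): taxable = $4,680.00 − 2×$280.00 = $4,120.00
  8.59% × $4,120.00 = $353.91

$353.91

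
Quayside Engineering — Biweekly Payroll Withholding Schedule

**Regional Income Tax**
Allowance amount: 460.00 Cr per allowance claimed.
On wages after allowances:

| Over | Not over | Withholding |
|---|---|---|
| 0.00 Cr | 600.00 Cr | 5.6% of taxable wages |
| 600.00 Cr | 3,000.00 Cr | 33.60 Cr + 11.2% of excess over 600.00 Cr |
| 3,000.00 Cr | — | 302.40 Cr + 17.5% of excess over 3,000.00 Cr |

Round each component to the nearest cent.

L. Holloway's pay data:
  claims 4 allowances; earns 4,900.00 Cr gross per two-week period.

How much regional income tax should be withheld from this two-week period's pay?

Regional Income Tax: taxable = 4,900.00 Cr − 4×460.00 Cr = 3,060.00 Cr
  302.40 Cr + 17.5% × (3,060.00 Cr − 3,000.00 Cr) = 302.40 Cr + 17.5% × 60.00 Cr = 312.90 Cr

312.90 Cr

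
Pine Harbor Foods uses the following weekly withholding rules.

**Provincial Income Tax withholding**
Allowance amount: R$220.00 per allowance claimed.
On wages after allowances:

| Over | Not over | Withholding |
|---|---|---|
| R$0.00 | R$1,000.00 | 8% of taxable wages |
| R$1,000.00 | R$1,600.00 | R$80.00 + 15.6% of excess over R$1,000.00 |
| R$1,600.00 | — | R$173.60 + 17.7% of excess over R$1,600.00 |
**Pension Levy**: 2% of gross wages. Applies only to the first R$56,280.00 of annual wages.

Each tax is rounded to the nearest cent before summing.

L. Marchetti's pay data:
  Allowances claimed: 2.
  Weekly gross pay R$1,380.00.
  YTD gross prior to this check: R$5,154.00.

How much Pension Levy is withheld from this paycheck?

R$27.60

Pension Levy: 2% × R$1,380.00 = R$27.60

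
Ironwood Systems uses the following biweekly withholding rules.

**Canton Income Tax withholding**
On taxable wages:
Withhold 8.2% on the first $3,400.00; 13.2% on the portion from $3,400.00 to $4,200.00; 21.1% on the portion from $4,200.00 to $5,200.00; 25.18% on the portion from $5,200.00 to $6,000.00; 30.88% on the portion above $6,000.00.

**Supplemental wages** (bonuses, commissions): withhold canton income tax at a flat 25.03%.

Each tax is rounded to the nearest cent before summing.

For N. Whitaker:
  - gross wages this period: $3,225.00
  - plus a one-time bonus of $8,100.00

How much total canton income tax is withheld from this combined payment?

Canton Income Tax: taxable = $3,225.00
  8.2% × $3,225.00 = $264.45
Supplemental (25.03% flat on bonus): 25.03% × $8,100.00 = $2,027.43
Total canton income tax: $264.45 + $2,027.43 = $2,291.88

$2,291.88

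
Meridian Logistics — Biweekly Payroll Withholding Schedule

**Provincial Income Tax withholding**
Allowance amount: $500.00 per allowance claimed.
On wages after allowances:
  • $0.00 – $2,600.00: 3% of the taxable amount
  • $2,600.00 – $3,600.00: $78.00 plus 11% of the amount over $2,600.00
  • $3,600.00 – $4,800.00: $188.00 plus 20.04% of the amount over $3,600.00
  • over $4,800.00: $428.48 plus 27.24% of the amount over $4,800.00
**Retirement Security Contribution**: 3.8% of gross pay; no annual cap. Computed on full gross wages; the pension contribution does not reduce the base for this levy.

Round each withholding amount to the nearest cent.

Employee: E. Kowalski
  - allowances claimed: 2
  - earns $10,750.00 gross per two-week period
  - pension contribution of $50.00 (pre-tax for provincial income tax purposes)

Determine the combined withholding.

$2,171.74

Provincial Income Tax: taxable = $10,750.00 − $50.00 − 2×$500.00 = $9,700.00
  $428.48 + 27.24% × ($9,700.00 − $4,800.00) = $428.48 + 27.24% × $4,900.00 = $1,763.24
Retirement Security Contribution: 3.8% × $10,750.00 = $408.50
Total: $1,763.24 + $408.50 = $2,171.74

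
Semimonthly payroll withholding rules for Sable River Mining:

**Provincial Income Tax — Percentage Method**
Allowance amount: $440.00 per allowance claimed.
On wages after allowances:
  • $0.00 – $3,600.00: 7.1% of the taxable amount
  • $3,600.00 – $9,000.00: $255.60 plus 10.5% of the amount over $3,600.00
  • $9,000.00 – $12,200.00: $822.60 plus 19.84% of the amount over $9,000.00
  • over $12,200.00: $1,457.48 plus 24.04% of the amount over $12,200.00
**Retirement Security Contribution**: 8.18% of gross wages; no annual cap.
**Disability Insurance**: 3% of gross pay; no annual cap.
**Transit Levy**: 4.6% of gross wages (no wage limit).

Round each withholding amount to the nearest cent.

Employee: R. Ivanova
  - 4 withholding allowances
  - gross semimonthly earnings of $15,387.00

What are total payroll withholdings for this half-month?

$4,228.60

Provincial Income Tax: taxable = $15,387.00 − 4×$440.00 = $13,627.00
  $1,457.48 + 24.04% × ($13,627.00 − $12,200.00) = $1,457.48 + 24.04% × $1,427.00 = $1,800.53
Retirement Security Contribution: 8.18% × $15,387.00 = $1,258.66
Disability Insurance: 3% × $15,387.00 = $461.61
Transit Levy: 4.6% × $15,387.00 = $707.80
Total: $1,800.53 + $1,258.66 + $461.61 + $707.80 = $4,228.60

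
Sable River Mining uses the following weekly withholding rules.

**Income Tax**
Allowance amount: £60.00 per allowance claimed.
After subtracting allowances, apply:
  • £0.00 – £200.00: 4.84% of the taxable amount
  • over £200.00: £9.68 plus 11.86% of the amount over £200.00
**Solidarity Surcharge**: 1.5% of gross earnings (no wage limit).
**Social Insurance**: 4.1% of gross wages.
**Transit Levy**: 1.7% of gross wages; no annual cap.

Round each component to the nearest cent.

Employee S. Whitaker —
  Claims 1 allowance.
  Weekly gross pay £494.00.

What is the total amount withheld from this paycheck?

Income Tax: taxable = £494.00 − 1×£60.00 = £434.00
  £9.68 + 11.86% × (£434.00 − £200.00) = £9.68 + 11.86% × £234.00 = £37.43
Solidarity Surcharge: 1.5% × £494.00 = £7.41
Social Insurance: 4.1% × £494.00 = £20.25
Transit Levy: 1.7% × £494.00 = £8.40
Total: £37.43 + £7.41 + £20.25 + £8.40 = £73.49

£73.49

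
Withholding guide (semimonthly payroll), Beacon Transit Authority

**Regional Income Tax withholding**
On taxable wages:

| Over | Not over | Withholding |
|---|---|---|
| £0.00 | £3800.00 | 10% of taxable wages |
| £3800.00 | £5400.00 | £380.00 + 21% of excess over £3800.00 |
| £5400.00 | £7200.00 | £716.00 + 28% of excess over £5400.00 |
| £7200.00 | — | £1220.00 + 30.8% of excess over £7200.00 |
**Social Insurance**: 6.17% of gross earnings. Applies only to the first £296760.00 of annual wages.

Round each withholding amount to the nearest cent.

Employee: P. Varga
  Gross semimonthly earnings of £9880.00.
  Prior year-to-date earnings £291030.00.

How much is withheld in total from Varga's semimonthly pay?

Regional Income Tax: taxable = £9880.00
  £1220.00 + 30.8% × (£9880.00 − £7200.00) = £1220.00 + 30.8% × £2680.00 = £2045.44
Social Insurance: cap £296760.00 − YTD £291030.00 = £5730.00 subject; 6.17% × £5730.00 = £353.54
Total: £2045.44 + £353.54 = £2398.98

£2398.98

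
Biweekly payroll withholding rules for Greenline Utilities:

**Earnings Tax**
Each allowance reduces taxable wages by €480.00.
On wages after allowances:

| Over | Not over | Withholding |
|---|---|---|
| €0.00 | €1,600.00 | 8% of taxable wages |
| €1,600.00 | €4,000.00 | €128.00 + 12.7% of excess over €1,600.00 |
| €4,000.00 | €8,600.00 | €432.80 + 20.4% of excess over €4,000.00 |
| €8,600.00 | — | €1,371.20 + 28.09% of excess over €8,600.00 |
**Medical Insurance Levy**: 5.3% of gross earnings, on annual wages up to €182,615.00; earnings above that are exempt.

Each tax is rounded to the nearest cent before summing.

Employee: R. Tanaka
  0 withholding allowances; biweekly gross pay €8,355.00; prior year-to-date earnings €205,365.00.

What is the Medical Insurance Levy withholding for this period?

Medical Insurance Levy: YTD €205,365.00 ≥ cap €182,615.00 → €0.00

€0.00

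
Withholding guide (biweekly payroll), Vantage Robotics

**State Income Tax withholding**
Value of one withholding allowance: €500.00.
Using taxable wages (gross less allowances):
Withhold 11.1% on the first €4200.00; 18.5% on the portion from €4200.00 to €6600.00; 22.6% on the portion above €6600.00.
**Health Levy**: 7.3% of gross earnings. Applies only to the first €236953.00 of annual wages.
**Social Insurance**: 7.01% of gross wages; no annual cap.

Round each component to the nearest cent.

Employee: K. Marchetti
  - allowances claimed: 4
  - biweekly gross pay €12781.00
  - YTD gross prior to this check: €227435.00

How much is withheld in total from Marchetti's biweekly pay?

€3445.87

State Income Tax: taxable = €12781.00 − 4×€500.00 = €10781.00
  €910.20 + 22.6% × (€10781.00 − €6600.00) = €910.20 + 22.6% × €4181.00 = €1855.11
Health Levy: cap €236953.00 − YTD €227435.00 = €9518.00 subject; 7.3% × €9518.00 = €694.81
Social Insurance: 7.01% × €12781.00 = €895.95
Total: €1855.11 + €694.81 + €895.95 = €3445.87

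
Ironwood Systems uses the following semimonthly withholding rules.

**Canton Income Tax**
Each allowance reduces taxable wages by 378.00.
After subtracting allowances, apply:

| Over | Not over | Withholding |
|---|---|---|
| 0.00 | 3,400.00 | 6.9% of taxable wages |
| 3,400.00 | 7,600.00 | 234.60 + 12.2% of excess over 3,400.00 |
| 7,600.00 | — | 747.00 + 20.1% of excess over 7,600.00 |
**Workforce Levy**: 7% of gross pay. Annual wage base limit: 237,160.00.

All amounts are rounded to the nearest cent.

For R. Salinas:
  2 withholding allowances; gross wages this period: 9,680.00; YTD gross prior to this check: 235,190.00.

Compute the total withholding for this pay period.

1,151.02

Canton Income Tax: taxable = 9,680.00 − 2×378.00 = 8,924.00
  747.00 + 20.1% × (8,924.00 − 7,600.00) = 747.00 + 20.1% × 1,324.00 = 1,013.12
Workforce Levy: cap 237,160.00 − YTD 235,190.00 = 1,970.00 subject; 7% × 1,970.00 = 137.90
Total: 1,013.12 + 137.90 = 1,151.02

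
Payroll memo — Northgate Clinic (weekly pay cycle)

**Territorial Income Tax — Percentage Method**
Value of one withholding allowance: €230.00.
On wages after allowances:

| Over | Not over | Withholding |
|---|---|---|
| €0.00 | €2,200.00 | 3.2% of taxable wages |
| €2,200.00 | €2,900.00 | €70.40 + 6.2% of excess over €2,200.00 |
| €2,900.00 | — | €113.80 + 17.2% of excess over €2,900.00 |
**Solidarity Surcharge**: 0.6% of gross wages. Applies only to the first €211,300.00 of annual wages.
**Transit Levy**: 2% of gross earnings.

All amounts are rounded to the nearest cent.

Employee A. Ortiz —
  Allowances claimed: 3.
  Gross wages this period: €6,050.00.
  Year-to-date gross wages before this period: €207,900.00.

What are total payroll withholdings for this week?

Territorial Income Tax: taxable = €6,050.00 − 3×€230.00 = €5,360.00
  €113.80 + 17.2% × (€5,360.00 − €2,900.00) = €113.80 + 17.2% × €2,460.00 = €536.92
Solidarity Surcharge: cap €211,300.00 − YTD €207,900.00 = €3,400.00 subject; 0.6% × €3,400.00 = €20.40
Transit Levy: 2% × €6,050.00 = €121.00
Total: €536.92 + €20.40 + €121.00 = €678.32

€678.32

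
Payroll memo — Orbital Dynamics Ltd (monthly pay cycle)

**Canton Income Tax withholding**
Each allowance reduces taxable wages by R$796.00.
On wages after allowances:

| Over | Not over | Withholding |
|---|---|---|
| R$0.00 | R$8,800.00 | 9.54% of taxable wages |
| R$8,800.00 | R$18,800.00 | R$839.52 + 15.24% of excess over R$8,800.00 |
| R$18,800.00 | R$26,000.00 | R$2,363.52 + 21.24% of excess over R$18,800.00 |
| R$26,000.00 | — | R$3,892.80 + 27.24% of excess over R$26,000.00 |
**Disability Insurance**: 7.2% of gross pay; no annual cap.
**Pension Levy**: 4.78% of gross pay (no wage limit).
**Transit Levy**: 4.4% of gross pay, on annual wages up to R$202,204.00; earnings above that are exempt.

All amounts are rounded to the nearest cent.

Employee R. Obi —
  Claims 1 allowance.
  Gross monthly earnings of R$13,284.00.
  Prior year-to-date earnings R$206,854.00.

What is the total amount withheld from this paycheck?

R$2,993.00

Canton Income Tax: taxable = R$13,284.00 − 1×R$796.00 = R$12,488.00
  R$839.52 + 15.24% × (R$12,488.00 − R$8,800.00) = R$839.52 + 15.24% × R$3,688.00 = R$1,401.57
Disability Insurance: 7.2% × R$13,284.00 = R$956.45
Pension Levy: 4.78% × R$13,284.00 = R$634.98
Transit Levy: YTD R$206,854.00 ≥ cap R$202,204.00 → R$0.00
Total: R$1,401.57 + R$956.45 + R$634.98 + R$0.00 = R$2,993.00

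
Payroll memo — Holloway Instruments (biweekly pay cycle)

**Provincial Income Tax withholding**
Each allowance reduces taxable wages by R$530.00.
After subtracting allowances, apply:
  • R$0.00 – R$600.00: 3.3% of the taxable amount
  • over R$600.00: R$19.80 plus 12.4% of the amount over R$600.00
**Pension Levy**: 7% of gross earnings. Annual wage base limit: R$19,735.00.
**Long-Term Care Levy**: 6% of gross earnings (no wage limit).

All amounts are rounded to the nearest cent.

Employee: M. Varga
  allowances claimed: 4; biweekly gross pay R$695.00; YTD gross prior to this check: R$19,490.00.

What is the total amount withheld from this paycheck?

R$58.85

Provincial Income Tax: taxable = R$695.00 − 4×R$530.00 = R$-1,425.00
  Taxable ≤ 0 → R$0.00
Pension Levy: cap R$19,735.00 − YTD R$19,490.00 = R$245.00 subject; 7% × R$245.00 = R$17.15
Long-Term Care Levy: 6% × R$695.00 = R$41.70
Total: R$0.00 + R$17.15 + R$41.70 = R$58.85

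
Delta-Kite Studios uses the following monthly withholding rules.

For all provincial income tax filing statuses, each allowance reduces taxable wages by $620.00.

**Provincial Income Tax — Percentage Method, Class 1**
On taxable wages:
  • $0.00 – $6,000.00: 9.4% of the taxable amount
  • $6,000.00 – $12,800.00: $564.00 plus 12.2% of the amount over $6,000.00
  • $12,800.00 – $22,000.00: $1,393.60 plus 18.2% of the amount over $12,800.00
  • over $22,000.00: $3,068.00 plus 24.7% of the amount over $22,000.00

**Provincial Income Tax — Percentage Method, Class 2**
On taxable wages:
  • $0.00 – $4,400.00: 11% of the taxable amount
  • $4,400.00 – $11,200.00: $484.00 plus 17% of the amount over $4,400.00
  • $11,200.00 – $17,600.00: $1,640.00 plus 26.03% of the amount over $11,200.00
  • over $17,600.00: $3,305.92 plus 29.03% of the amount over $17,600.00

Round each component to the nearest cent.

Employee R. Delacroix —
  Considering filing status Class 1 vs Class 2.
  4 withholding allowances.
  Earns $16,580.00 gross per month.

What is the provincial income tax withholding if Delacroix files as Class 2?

Provincial Income Tax (Class 2): taxable = $16,580.00 − 4×$620.00 = $14,100.00
  $1,640.00 + 26.03% × ($14,100.00 − $11,200.00) = $1,640.00 + 26.03% × $2,900.00 = $2,394.87

$2,394.87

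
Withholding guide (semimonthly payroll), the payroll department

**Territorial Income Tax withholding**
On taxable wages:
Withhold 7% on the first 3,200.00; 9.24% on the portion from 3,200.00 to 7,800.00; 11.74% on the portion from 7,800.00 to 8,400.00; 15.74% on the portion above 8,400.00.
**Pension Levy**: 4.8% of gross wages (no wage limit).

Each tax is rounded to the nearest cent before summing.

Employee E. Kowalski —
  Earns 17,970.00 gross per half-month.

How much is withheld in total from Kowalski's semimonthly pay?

3,088.36

Territorial Income Tax: taxable = 17,970.00
  719.48 + 15.74% × (17,970.00 − 8,400.00) = 719.48 + 15.74% × 9,570.00 = 2,225.80
Pension Levy: 4.8% × 17,970.00 = 862.56
Total: 2,225.80 + 862.56 = 3,088.36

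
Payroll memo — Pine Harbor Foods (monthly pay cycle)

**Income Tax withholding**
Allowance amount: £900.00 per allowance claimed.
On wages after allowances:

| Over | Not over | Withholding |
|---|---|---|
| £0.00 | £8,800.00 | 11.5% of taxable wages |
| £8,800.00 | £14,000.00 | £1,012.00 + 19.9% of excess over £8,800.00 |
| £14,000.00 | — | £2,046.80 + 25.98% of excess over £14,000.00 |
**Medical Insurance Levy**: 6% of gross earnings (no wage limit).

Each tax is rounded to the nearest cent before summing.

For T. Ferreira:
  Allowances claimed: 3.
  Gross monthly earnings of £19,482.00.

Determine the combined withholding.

£3,938.48

Income Tax: taxable = £19,482.00 − 3×£900.00 = £16,782.00
  £2,046.80 + 25.98% × (£16,782.00 − £14,000.00) = £2,046.80 + 25.98% × £2,782.00 = £2,769.56
Medical Insurance Levy: 6% × £19,482.00 = £1,168.92
Total: £2,769.56 + £1,168.92 = £3,938.48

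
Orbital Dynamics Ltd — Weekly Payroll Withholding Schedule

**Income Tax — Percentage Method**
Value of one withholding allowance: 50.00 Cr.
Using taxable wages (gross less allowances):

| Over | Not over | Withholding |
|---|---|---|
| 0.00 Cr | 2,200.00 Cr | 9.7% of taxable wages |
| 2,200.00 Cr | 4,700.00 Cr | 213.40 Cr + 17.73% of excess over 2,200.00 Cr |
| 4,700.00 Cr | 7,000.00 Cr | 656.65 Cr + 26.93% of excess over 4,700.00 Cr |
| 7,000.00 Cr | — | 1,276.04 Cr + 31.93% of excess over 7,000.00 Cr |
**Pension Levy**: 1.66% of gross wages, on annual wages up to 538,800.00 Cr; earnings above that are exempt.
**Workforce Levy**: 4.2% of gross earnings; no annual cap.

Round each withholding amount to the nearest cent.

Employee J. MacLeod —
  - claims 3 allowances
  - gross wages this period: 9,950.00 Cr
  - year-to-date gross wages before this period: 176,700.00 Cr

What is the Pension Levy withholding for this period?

165.17 Cr

Pension Levy: 1.66% × 9,950.00 Cr = 165.17 Cr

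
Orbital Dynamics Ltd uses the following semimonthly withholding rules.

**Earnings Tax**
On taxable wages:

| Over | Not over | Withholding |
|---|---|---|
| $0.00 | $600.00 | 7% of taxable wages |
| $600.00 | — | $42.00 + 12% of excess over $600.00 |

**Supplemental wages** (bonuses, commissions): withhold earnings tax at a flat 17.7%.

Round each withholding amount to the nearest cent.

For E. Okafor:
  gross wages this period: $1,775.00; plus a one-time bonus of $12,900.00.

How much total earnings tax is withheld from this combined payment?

$2,466.30

Earnings Tax: taxable = $1,775.00
  $42.00 + 12% × ($1,775.00 − $600.00) = $42.00 + 12% × $1,175.00 = $183.00
Supplemental (17.7% flat on bonus): 17.7% × $12,900.00 = $2,283.30
Total earnings tax: $183.00 + $2,283.30 = $2,466.30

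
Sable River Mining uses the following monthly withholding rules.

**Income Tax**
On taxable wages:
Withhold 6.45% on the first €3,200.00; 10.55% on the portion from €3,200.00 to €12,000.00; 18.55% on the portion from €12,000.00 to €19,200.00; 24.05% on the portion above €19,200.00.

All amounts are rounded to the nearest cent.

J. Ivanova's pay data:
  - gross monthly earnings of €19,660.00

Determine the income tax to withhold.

Income Tax: taxable = €19,660.00
  €2,470.40 + 24.05% × (€19,660.00 − €19,200.00) = €2,470.40 + 24.05% × €460.00 = €2,581.03

€2,581.03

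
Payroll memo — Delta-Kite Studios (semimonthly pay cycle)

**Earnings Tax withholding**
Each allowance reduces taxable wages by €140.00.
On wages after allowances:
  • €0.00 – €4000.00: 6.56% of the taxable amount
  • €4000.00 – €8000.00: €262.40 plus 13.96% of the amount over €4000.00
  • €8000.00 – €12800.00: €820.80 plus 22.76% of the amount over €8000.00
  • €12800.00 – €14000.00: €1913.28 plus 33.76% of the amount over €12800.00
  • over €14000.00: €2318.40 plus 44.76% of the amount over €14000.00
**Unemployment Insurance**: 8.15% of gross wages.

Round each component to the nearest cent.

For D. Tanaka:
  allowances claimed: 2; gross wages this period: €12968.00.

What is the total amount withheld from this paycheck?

€2944.68

Earnings Tax: taxable = €12968.00 − 2×€140.00 = €12688.00
  €820.80 + 22.76% × (€12688.00 − €8000.00) = €820.80 + 22.76% × €4688.00 = €1887.79
Unemployment Insurance: 8.15% × €12968.00 = €1056.89
Total: €1887.79 + €1056.89 = €2944.68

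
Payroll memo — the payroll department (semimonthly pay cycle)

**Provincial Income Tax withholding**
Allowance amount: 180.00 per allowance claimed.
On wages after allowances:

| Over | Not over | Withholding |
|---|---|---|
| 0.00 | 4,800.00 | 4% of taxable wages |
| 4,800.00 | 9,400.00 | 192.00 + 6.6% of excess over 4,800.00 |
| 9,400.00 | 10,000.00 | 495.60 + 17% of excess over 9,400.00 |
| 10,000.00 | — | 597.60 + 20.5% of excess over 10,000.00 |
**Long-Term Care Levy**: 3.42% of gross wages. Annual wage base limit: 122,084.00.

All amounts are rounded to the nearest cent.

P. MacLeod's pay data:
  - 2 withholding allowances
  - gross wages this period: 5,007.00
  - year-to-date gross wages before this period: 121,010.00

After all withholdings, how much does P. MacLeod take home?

4,784.39

Provincial Income Tax: taxable = 5,007.00 − 2×180.00 = 4,647.00
  4% × 4,647.00 = 185.88
Long-Term Care Levy: cap 122,084.00 − YTD 121,010.00 = 1,074.00 subject; 3.42% × 1,074.00 = 36.73
Total withheld: 185.88 + 36.73 = 222.61
Net pay: 5,007.00 − 222.61 = 4,784.39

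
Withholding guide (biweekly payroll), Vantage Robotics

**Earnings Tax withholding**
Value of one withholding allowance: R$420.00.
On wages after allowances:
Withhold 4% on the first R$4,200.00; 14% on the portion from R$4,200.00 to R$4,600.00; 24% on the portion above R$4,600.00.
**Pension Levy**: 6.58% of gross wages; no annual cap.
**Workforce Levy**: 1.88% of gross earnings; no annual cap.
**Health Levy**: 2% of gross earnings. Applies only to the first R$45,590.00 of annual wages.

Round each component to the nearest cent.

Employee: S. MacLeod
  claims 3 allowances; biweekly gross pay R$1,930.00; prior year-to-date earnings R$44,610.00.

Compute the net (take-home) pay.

R$1,720.33

Earnings Tax: taxable = R$1,930.00 − 3×R$420.00 = R$670.00
  4% × R$670.00 = R$26.80
Pension Levy: 6.58% × R$1,930.00 = R$126.99
Workforce Levy: 1.88% × R$1,930.00 = R$36.28
Health Levy: cap R$45,590.00 − YTD R$44,610.00 = R$980.00 subject; 2% × R$980.00 = R$19.60
Total withheld: R$26.80 + R$126.99 + R$36.28 + R$19.60 = R$209.67
Net pay: R$1,930.00 − R$209.67 = R$1,720.33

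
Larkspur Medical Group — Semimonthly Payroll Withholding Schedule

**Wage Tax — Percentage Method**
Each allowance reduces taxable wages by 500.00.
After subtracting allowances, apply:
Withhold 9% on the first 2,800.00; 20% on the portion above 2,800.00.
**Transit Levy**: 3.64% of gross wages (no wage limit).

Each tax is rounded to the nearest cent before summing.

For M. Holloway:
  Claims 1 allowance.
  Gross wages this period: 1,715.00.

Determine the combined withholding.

Wage Tax: taxable = 1,715.00 − 1×500.00 = 1,215.00
  9% × 1,215.00 = 109.35
Transit Levy: 3.64% × 1,715.00 = 62.43
Total: 109.35 + 62.43 = 171.78

171.78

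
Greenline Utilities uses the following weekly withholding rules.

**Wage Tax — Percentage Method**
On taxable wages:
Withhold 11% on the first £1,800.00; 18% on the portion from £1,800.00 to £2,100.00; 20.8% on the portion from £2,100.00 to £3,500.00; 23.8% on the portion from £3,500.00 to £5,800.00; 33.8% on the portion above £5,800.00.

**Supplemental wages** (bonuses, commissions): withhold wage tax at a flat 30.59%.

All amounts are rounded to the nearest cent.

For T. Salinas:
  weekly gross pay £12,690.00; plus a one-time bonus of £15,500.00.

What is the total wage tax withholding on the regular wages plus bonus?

£8,160.87

Wage Tax: taxable = £12,690.00
  £1,090.60 + 33.8% × (£12,690.00 − £5,800.00) = £1,090.60 + 33.8% × £6,890.00 = £3,419.42
Supplemental (30.59% flat on bonus): 30.59% × £15,500.00 = £4,741.45
Total wage tax: £3,419.42 + £4,741.45 = £8,160.87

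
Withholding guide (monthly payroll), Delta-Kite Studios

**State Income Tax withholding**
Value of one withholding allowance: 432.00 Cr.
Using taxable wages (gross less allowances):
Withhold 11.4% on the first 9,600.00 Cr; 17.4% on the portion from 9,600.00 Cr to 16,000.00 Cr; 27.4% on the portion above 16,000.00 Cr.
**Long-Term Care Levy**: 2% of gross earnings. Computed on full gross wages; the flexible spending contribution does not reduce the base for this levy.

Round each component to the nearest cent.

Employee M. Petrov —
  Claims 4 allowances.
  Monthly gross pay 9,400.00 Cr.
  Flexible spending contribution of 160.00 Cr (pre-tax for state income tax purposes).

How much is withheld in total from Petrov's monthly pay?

1,044.37 Cr

State Income Tax: taxable = 9,400.00 Cr − 160.00 Cr − 4×432.00 Cr = 7,512.00 Cr
  11.4% × 7,512.00 Cr = 856.37 Cr
Long-Term Care Levy: 2% × 9,400.00 Cr = 188.00 Cr
Total: 856.37 Cr + 188.00 Cr = 1,044.37 Cr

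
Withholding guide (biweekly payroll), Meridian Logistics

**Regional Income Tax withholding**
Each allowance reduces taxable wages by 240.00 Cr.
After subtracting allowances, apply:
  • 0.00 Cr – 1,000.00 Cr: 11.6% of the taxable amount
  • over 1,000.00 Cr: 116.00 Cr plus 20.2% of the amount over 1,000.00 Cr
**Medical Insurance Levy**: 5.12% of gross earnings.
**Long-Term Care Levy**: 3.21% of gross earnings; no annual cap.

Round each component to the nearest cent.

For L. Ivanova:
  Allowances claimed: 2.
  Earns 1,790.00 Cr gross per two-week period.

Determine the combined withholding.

Regional Income Tax: taxable = 1,790.00 Cr − 2×240.00 Cr = 1,310.00 Cr
  116.00 Cr + 20.2% × (1,310.00 Cr − 1,000.00 Cr) = 116.00 Cr + 20.2% × 310.00 Cr = 178.62 Cr
Medical Insurance Levy: 5.12% × 1,790.00 Cr = 91.65 Cr
Long-Term Care Levy: 3.21% × 1,790.00 Cr = 57.46 Cr
Total: 178.62 Cr + 91.65 Cr + 57.46 Cr = 327.73 Cr

327.73 Cr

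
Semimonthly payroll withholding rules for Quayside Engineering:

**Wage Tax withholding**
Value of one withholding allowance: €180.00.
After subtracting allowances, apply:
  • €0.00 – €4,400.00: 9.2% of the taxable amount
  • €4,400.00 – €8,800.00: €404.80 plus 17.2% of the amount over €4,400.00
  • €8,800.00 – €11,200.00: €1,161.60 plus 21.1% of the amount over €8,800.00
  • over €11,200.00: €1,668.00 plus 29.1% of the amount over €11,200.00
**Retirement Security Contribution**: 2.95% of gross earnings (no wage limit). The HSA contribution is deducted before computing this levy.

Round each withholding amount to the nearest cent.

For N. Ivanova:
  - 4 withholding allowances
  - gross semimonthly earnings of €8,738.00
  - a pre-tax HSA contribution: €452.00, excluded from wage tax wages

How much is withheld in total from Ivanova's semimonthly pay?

Wage Tax: taxable = €8,738.00 − €452.00 − 4×€180.00 = €7,566.00
  €404.80 + 17.2% × (€7,566.00 − €4,400.00) = €404.80 + 17.2% × €3,166.00 = €949.35
Retirement Security Contribution: 2.95% × €8,286.00 = €244.44
Total: €949.35 + €244.44 = €1,193.79

€1,193.79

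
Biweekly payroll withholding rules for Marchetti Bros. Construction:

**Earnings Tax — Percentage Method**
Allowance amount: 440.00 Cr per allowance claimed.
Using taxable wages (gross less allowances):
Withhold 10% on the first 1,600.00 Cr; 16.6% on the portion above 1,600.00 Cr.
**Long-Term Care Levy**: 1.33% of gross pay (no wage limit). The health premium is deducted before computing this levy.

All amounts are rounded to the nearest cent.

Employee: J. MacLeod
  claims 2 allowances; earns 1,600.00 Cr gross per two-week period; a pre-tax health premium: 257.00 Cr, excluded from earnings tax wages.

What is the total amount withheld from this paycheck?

64.16 Cr

Earnings Tax: taxable = 1,600.00 Cr − 257.00 Cr − 2×440.00 Cr = 463.00 Cr
  10% × 463.00 Cr = 46.30 Cr
Long-Term Care Levy: 1.33% × 1,343.00 Cr = 17.86 Cr
Total: 46.30 Cr + 17.86 Cr = 64.16 Cr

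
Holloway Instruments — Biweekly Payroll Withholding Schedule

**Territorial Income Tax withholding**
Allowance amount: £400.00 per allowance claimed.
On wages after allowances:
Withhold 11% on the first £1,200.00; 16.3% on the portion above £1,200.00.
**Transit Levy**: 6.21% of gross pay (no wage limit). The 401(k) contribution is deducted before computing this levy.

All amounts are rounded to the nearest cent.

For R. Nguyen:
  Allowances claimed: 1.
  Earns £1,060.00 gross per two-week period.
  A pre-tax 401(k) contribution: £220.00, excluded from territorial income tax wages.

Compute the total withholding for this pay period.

Territorial Income Tax: taxable = £1,060.00 − £220.00 − 1×£400.00 = £440.00
  11% × £440.00 = £48.40
Transit Levy: 6.21% × £840.00 = £52.16
Total: £48.40 + £52.16 = £100.56

£100.56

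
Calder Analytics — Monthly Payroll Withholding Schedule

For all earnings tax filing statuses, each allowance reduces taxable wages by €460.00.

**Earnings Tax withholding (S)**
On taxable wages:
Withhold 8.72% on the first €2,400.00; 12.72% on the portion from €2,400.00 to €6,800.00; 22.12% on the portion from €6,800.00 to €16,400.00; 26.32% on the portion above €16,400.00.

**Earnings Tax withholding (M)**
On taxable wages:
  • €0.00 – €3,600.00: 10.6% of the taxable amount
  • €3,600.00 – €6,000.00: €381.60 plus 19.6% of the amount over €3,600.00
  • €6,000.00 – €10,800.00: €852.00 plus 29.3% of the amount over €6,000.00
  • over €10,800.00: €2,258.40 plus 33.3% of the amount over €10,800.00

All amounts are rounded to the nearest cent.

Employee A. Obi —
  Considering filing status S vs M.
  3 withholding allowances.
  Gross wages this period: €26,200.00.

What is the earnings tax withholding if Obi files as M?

€6,927.06

Earnings Tax (M): taxable = €26,200.00 − 3×€460.00 = €24,820.00
  €2,258.40 + 33.3% × (€24,820.00 − €10,800.00) = €2,258.40 + 33.3% × €14,020.00 = €6,927.06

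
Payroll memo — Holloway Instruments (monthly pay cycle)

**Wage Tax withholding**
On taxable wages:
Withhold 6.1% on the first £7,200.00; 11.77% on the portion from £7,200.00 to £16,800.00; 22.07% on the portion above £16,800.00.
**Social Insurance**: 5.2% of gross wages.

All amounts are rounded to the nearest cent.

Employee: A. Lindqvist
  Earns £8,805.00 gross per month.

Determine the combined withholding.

£1,085.97

Wage Tax: taxable = £8,805.00
  £439.20 + 11.77% × (£8,805.00 − £7,200.00) = £439.20 + 11.77% × £1,605.00 = £628.11
Social Insurance: 5.2% × £8,805.00 = £457.86
Total: £628.11 + £457.86 = £1,085.97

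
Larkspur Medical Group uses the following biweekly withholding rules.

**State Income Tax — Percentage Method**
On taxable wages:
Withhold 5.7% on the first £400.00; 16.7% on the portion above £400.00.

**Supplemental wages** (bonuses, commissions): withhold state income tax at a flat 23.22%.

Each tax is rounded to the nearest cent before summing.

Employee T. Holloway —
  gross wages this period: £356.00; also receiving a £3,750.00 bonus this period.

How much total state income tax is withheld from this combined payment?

£891.04

State Income Tax: taxable = £356.00
  5.7% × £356.00 = £20.29
Supplemental (23.22% flat on bonus): 23.22% × £3,750.00 = £870.75
Total state income tax: £20.29 + £870.75 = £891.04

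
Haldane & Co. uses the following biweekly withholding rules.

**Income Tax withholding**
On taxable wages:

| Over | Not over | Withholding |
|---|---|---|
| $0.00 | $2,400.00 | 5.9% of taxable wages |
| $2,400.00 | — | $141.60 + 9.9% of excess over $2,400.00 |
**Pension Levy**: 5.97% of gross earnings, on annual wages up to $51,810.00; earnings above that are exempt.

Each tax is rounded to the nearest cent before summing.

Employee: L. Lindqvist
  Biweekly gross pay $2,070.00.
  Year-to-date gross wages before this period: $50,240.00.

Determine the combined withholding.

Income Tax: taxable = $2,070.00
  5.9% × $2,070.00 = $122.13
Pension Levy: cap $51,810.00 − YTD $50,240.00 = $1,570.00 subject; 5.97% × $1,570.00 = $93.73
Total: $122.13 + $93.73 = $215.86

$215.86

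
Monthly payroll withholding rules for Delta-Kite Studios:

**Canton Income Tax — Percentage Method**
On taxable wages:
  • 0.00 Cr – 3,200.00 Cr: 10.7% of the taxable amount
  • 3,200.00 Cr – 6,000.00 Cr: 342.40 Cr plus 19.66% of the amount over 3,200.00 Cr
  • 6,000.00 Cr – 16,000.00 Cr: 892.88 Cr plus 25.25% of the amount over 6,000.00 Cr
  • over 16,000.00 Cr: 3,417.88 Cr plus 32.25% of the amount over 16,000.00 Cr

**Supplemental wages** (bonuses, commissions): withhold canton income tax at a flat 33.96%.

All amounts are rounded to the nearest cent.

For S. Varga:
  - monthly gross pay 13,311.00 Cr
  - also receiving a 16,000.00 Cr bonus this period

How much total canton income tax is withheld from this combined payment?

8,172.51 Cr

Canton Income Tax: taxable = 13,311.00 Cr
  892.88 Cr + 25.25% × (13,311.00 Cr − 6,000.00 Cr) = 892.88 Cr + 25.25% × 7,311.00 Cr = 2,738.91 Cr
Supplemental (33.96% flat on bonus): 33.96% × 16,000.00 Cr = 5,433.60 Cr
Total canton income tax: 2,738.91 Cr + 5,433.60 Cr = 8,172.51 Cr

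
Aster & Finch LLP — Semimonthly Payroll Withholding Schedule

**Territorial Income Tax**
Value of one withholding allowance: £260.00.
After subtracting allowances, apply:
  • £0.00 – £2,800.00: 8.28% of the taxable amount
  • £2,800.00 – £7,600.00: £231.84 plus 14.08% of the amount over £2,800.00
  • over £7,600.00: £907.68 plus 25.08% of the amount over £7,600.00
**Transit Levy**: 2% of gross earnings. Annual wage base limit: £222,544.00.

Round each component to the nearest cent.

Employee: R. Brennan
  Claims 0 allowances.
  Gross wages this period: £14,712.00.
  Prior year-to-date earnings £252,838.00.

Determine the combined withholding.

Territorial Income Tax: taxable = £14,712.00
  £907.68 + 25.08% × (£14,712.00 − £7,600.00) = £907.68 + 25.08% × £7,112.00 = £2,691.37
Transit Levy: YTD £252,838.00 ≥ cap £222,544.00 → £0.00
Total: £2,691.37 + £0.00 = £2,691.37

£2,691.37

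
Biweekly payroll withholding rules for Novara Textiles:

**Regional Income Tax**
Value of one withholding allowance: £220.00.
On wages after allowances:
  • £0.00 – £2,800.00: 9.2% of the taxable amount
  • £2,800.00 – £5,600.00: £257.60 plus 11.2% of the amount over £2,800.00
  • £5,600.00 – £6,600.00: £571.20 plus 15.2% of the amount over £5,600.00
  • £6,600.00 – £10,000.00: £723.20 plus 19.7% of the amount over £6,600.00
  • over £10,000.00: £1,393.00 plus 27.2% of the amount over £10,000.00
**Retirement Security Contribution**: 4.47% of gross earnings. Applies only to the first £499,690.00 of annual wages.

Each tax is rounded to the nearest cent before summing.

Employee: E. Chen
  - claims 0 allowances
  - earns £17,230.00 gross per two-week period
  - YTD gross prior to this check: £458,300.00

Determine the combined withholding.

£4,129.74

Regional Income Tax: taxable = £17,230.00
  £1,393.00 + 27.2% × (£17,230.00 − £10,000.00) = £1,393.00 + 27.2% × £7,230.00 = £3,359.56
Retirement Security Contribution: 4.47% × £17,230.00 = £770.18
Total: £3,359.56 + £770.18 = £4,129.74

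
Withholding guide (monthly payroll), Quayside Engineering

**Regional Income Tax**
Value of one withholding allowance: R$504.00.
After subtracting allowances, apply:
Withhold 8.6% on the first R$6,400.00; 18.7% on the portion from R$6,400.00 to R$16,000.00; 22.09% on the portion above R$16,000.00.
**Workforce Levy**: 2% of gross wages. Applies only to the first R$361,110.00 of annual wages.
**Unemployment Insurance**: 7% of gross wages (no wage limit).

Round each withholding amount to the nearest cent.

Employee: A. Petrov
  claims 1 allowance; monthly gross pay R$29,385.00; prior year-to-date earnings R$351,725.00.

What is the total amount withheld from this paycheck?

Regional Income Tax: taxable = R$29,385.00 − 1×R$504.00 = R$28,881.00
  R$2,345.60 + 22.09% × (R$28,881.00 − R$16,000.00) = R$2,345.60 + 22.09% × R$12,881.00 = R$5,191.01
Workforce Levy: cap R$361,110.00 − YTD R$351,725.00 = R$9,385.00 subject; 2% × R$9,385.00 = R$187.70
Unemployment Insurance: 7% × R$29,385.00 = R$2,056.95
Total: R$5,191.01 + R$187.70 + R$2,056.95 = R$7,435.66

R$7,435.66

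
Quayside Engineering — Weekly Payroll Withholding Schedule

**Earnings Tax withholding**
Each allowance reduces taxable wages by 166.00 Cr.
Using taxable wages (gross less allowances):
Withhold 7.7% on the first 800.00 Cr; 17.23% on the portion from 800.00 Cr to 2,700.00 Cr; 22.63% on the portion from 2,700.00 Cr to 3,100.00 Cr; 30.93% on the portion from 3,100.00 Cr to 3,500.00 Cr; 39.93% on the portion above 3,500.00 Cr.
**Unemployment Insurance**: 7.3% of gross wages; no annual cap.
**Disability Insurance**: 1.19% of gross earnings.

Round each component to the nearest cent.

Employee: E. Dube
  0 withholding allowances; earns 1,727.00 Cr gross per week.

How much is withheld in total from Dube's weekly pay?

Earnings Tax: taxable = 1,727.00 Cr
  61.60 Cr + 17.23% × (1,727.00 Cr − 800.00 Cr) = 61.60 Cr + 17.23% × 927.00 Cr = 221.32 Cr
Unemployment Insurance: 7.3% × 1,727.00 Cr = 126.07 Cr
Disability Insurance: 1.19% × 1,727.00 Cr = 20.55 Cr
Total: 221.32 Cr + 126.07 Cr + 20.55 Cr = 367.94 Cr

367.94 Cr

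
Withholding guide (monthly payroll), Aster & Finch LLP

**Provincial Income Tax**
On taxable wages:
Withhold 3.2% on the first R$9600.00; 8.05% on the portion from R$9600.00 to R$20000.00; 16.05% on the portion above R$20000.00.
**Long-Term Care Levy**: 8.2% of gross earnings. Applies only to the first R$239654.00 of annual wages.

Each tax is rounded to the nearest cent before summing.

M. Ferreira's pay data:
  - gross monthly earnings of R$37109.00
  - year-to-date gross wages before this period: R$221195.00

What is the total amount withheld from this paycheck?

R$5404.03

Provincial Income Tax: taxable = R$37109.00
  R$1144.40 + 16.05% × (R$37109.00 − R$20000.00) = R$1144.40 + 16.05% × R$17109.00 = R$3890.39
Long-Term Care Levy: cap R$239654.00 − YTD R$221195.00 = R$18459.00 subject; 8.2% × R$18459.00 = R$1513.64
Total: R$3890.39 + R$1513.64 = R$5404.03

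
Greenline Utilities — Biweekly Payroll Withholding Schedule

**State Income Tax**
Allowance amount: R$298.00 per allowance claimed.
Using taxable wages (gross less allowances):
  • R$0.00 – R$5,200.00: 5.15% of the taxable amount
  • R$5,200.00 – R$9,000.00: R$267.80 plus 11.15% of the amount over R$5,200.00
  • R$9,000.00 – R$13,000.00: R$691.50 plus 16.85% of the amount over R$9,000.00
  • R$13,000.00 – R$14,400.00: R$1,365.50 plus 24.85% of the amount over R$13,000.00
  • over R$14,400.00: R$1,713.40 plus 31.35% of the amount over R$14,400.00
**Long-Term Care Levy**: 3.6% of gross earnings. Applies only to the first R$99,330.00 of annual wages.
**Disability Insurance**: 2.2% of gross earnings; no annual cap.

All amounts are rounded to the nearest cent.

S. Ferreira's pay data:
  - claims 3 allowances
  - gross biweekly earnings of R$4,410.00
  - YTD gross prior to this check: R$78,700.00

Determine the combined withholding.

State Income Tax: taxable = R$4,410.00 − 3×R$298.00 = R$3,516.00
  5.15% × R$3,516.00 = R$181.07
Long-Term Care Levy: 3.6% × R$4,410.00 = R$158.76
Disability Insurance: 2.2% × R$4,410.00 = R$97.02
Total: R$181.07 + R$158.76 + R$97.02 = R$436.85

R$436.85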